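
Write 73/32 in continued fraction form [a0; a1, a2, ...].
[2; 3, 1, 1, 4]

Euclidean algorithm steps:
73 = 2 × 32 + 9
32 = 3 × 9 + 5
9 = 1 × 5 + 4
5 = 1 × 4 + 1
4 = 4 × 1 + 0
Continued fraction: [2; 3, 1, 1, 4]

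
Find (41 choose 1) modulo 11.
8

Using Lucas' theorem:
Write n=41 and k=1 in base 11:
n in base 11: [3, 8]
k in base 11: [0, 1]
C(41,1) mod 11 = ∏ C(n_i, k_i) mod 11
Digit binomials (mod 11): C(3,0) = 1; C(8,1) = 8
Product: 1 × 8 = 8 ≡ 8 (mod 11)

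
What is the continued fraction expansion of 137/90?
[1; 1, 1, 10, 1, 3]

Euclidean algorithm steps:
137 = 1 × 90 + 47
90 = 1 × 47 + 43
47 = 1 × 43 + 4
43 = 10 × 4 + 3
4 = 1 × 3 + 1
3 = 3 × 1 + 0
Continued fraction: [1; 1, 1, 10, 1, 3]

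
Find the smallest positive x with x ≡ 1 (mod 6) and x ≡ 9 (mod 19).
85

Using Chinese Remainder Theorem:
M = 6 × 19 = 114
M1 = 19, M2 = 6
y1 = 19^(-1) mod 6 = 1
y2 = 6^(-1) mod 19 = 16
x = (1×19×1 + 9×6×16) mod 114 = 85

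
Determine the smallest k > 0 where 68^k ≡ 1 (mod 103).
51

103 is prime, so ord(68) divides φ(103) = 102.
Divisors of 102: 1, 2, 3, 6, 17, 34, 51, 102.
Repeated squaring: 68^1 ≡ 68, 68^2 ≡ 92, 68^4 ≡ 18, 68^8 ≡ 15, 68^16 ≡ 19, 68^32 ≡ 52, 68^64 ≡ 26 (mod 103).
Test 68^d mod 103 for each divisor d in increasing order:
68^1 ≡ 68
68^2 ≡ 92
68^3 = 68^2·68^1 ≡ 76
68^6 = 68^4·68^2 ≡ 8
68^17 = 68^16·68^1 ≡ 56
68^34 = 68^32·68^2 ≡ 46
68^51 = 68^32·68^16·68^2·68^1 ≡ 1  ← first divisor giving 1
The order is 51.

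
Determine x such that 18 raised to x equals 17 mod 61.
59

Baby-step giant-step with step n = ⌈√61⌉ = 8.
Baby steps 18^j mod 61 (j:value) for j=0..7: 0:1, 1:18, 2:19, 3:37, 4:56, 5:32, 6:27, 7:59.
Giant-step multiplier: 18^(-8) ≡ 18^(60-8) = 18^52 ≡ 22 (mod 61).
Giant steps γ_i = 17·22^i mod 61: γ_0=17, γ_1=8, γ_2=54, γ_3=29, γ_4=28, γ_5=6, γ_6=10, γ_7=37 (in table at j=3).
x = i·n + j = 7·8 + 3 = 59.
Check: 18^59 ≡ 17 (mod 61).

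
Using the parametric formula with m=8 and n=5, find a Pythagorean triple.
(39, 80, 89)

Euclid's formula: a = m² - n², b = 2mn, c = m² + n²
m = 8, n = 5
a = 8² - 5² = 64 - 25 = 39
b = 2 × 8 × 5 = 80
c = 8² + 5² = 64 + 25 = 89
Verification: 39² + 80² = 1521 + 6400 = 7921 = 89² ✓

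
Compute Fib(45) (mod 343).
205

Matrix identity: Q^n = [[F_(n+1), F_n], [F_n, F_(n-1)]] with Q = [[1,1],[1,0]].
n = 45 = 101101₂. Square-and-multiply, entries mod 343:
Q^1 = [[1,1],[1,0]]
Q^2 = (Q^1)² = [[2,1],[1,1]]
Q^5 = (Q^2)²·Q = [[8,5],[5,3]]
Q^11 = (Q^5)²·Q = [[144,89],[89,55]]
Q^22 = (Q^11)² = [[188,218],[218,313]]
Q^45 = (Q^22)²·Q = [[6,205],[205,144]]
F_45 mod 343 = Q^45[0][1] = 205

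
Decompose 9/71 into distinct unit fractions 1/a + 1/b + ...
1/8 + 1/568

Greedy algorithm:
9/71: ceiling(71/9) = 8, use 1/8
1/568: ceiling(568/1) = 568, use 1/568
Result: 9/71 = 1/8 + 1/568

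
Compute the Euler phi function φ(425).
320

425 = 5^2 × 17
φ(n) = n × ∏(1 - 1/p) for each prime p dividing n
φ(425) = 425 × (1 - 1/5) × (1 - 1/17) = 320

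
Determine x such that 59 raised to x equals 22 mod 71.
59

Baby-step giant-step with step n = ⌈√71⌉ = 9.
Baby steps 59^j mod 71 (j:value) for j=0..8: 0:1, 1:59, 2:2, 3:47, 4:4, 5:23, 6:8, 7:46, 8:16.
Giant-step multiplier: 59^(-9) ≡ 59^(70-9) = 59^61 ≡ 44 (mod 71).
Giant steps γ_i = 22·44^i mod 71: γ_0=22, γ_1=45, γ_2=63, γ_3=3, γ_4=61, γ_5=57, γ_6=23 (in table at j=5).
x = i·n + j = 6·9 + 5 = 59.
Check: 59^59 ≡ 22 (mod 71).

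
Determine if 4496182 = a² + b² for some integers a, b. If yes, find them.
Not possible

Factorization: 4496182 = 2 × 131^3
By Fermat: n is sum of two squares iff every prime p ≡ 3 (mod 4) appears to even power.
Prime(s) ≡ 3 (mod 4) with odd exponent: [(131, 3)]
Therefore 4496182 cannot be expressed as a² + b².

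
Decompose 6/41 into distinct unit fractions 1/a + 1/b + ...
1/7 + 1/287

Greedy algorithm:
6/41: ceiling(41/6) = 7, use 1/7
1/287: ceiling(287/1) = 287, use 1/287
Result: 6/41 = 1/7 + 1/287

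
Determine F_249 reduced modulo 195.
184

Matrix identity: Q^n = [[F_(n+1), F_n], [F_n, F_(n-1)]] with Q = [[1,1],[1,0]].
n = 249 = 11111001₂. Square-and-multiply, entries mod 195:
Q^1 = [[1,1],[1,0]]
Q^3 = (Q^1)²·Q = [[3,2],[2,1]]
Q^7 = (Q^3)²·Q = [[21,13],[13,8]]
Q^15 = (Q^7)²·Q = [[12,25],[25,182]]
Q^31 = (Q^15)²·Q = [[159,184],[184,170]]
Q^62 = (Q^31)² = [[52,86],[86,161]]
Q^124 = (Q^62)² = [[155,183],[183,167]]
Q^249 = (Q^124)²·Q = [[25,184],[184,36]]
F_249 mod 195 = Q^249[0][1] = 184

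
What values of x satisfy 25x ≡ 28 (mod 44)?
x ≡ 24 (mod 44)

gcd(25, 44) = 1, which divides 28, so solutions exist.
Find 25^(-1) mod 44 by the extended Euclidean algorithm:
44 = 1 × 25 + 19  ⟹  19 = (1)·44 + (-1)·25
25 = 1 × 19 + 6  ⟹  6 = (-1)·44 + (2)·25
19 = 3 × 6 + 1  ⟹  1 = (4)·44 + (-7)·25
So (-7)·25 ≡ 1 (mod 44), i.e. 25^(-1) ≡ -7 ≡ 37 (mod 44).
x ≡ 37 × 28 = 1036 ≡ 24 (mod 44).
Check: 25 × 24 = 600 ≡ 28 (mod 44).
Unique solution: x ≡ 24 (mod 44)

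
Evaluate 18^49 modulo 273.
18

Repeated squaring. Binary of 49 = 110001.
18^1 ≡ 18 (mod 273); 18^2 ≡ 51 (mod 273); 18^4 ≡ 144 (mod 273); 18^8 ≡ 261 (mod 273); 18^16 ≡ 144 (mod 273); 18^32 ≡ 261 (mod 273)
18^49 = 18^1 × 18^16 × 18^32 ≡ 18 (mod 273)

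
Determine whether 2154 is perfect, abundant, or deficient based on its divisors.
abundant

Proper divisors of 2154: sum = 1 + 2 + 3 + 6 + 359 + 718 + 1077 = 2166
Since 2166 > 2154, 2154 is abundant.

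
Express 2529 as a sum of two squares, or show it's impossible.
15² + 48² (a=15, b=48)

Factorization: 2529 = 3^2 × 281
By Fermat: n is sum of two squares iff every prime p ≡ 3 (mod 4) appears to even power.
All primes ≡ 3 (mod 4) appear to even power.
Search a = 0, 1, 2, … for 2529 - a² a perfect square: first hit at a = 15: 2529 - 225 = 2304 = 48².
2529 = 15² + 48² = 225 + 2304 ✓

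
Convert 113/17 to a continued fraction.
[6; 1, 1, 1, 5]

Euclidean algorithm steps:
113 = 6 × 17 + 11
17 = 1 × 11 + 6
11 = 1 × 6 + 5
6 = 1 × 5 + 1
5 = 5 × 1 + 0
Continued fraction: [6; 1, 1, 1, 5]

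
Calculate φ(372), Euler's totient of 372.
120

372 = 2^2 × 3 × 31
φ(n) = n × ∏(1 - 1/p) for each prime p dividing n
φ(372) = 372 × (1 - 1/2) × (1 - 1/3) × (1 - 1/31) = 120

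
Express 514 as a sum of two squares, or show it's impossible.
15² + 17² (a=15, b=17)

Factorization: 514 = 2 × 257
By Fermat: n is sum of two squares iff every prime p ≡ 3 (mod 4) appears to even power.
All primes ≡ 3 (mod 4) appear to even power.
Search a = 0, 1, 2, … for 514 - a² a perfect square: first hit at a = 15: 514 - 225 = 289 = 17².
514 = 15² + 17² = 225 + 289 ✓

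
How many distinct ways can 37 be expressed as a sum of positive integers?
21637

p(n) counts ways to write n as a sum of positive integers (order ignored).
Euler's pentagonal recurrence: p(k) = p(k-1) + p(k-2) - p(k-5) - p(k-7) + p(k-12) + p(k-15) - ... (offsets j(3j∓1)/2, signs ++--, p(0)=1, p(<0)=0).
DP table for k = 0..36: p(0)=1, p(1)=1, p(2)=2, p(3)=3, p(4)=5, p(5)=7, p(6)=11, p(7)=15, p(8)=22, p(9)=30, p(10)=42, p(11)=56, p(12)=77, p(13)=101, p(14)=135, p(15)=176, p(16)=231, p(17)=297, p(18)=385, p(19)=490, p(20)=627, p(21)=792, p(22)=1002, p(23)=1255, p(24)=1575, p(25)=1958, p(26)=2436, p(27)=3010, p(28)=3718, p(29)=4565, p(30)=5604, p(31)=6842, p(32)=8349, p(33)=10143, p(34)=12310, p(35)=14883, p(36)=17977.
Final step: p(37) = p(36) + p(35) - p(32) - p(30) + p(25) + p(22) - p(15) - p(11) + p(2)
= 17977 + 14883 - 8349 - 5604 + 1958 + 1002 - 176 - 56 + 2
= 21637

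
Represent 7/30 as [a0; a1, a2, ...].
[0; 4, 3, 2]

Euclidean algorithm steps:
7 = 0 × 30 + 7
30 = 4 × 7 + 2
7 = 3 × 2 + 1
2 = 2 × 1 + 0
Continued fraction: [0; 4, 3, 2]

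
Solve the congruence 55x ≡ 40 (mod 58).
x ≡ 6 (mod 58)

gcd(55, 58) = 1, which divides 40, so solutions exist.
Find 55^(-1) mod 58 by the extended Euclidean algorithm:
58 = 1 × 55 + 3  ⟹  3 = (1)·58 + (-1)·55
55 = 18 × 3 + 1  ⟹  1 = (-18)·58 + (19)·55
So (19)·55 ≡ 1 (mod 58), i.e. 55^(-1) ≡ 19 (mod 58).
x ≡ 19 × 40 = 760 ≡ 6 (mod 58).
Check: 55 × 6 = 330 ≡ 40 (mod 58).
Unique solution: x ≡ 6 (mod 58)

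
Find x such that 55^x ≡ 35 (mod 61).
23

Baby-step giant-step with step n = ⌈√61⌉ = 8.
Baby steps 55^j mod 61 (j:value) for j=0..7: 0:1, 1:55, 2:36, 3:28, 4:15, 5:32, 6:52, 7:54.
Giant-step multiplier: 55^(-8) ≡ 55^(60-8) = 55^52 ≡ 16 (mod 61).
Giant steps γ_i = 35·16^i mod 61: γ_0=35, γ_1=11, γ_2=54 (in table at j=7).
x = i·n + j = 2·8 + 7 = 23.
Check: 55^23 ≡ 35 (mod 61).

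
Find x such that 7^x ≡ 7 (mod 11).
1

Baby-step giant-step with step n = ⌈√11⌉ = 4.
Baby steps 7^j mod 11 (j:value) for j=0..3: 0:1, 1:7, 2:5, 3:2.
h = 7 is already in the table at j=1, so x = 1.
Check: 7^1 ≡ 7 (mod 11).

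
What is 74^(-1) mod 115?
14

gcd(74, 115) = 1, so the inverse exists.
Extended Euclidean algorithm on (115, 74):
115 = 1 × 74 + 41  ⟹  41 = (1)·115 + (-1)·74
74 = 1 × 41 + 33  ⟹  33 = (-1)·115 + (2)·74
41 = 1 × 33 + 8  ⟹  8 = (2)·115 + (-3)·74
33 = 4 × 8 + 1  ⟹  1 = (-9)·115 + (14)·74
So (14)·74 ≡ 1 (mod 115), i.e. 74^(-1) ≡ 14 (mod 115).
Check: 74 × 14 = 1036 ≡ 1 (mod 115)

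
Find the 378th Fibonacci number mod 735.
34

Matrix identity: Q^n = [[F_(n+1), F_n], [F_n, F_(n-1)]] with Q = [[1,1],[1,0]].
n = 378 = 101111010₂. Square-and-multiply, entries mod 735:
Q^1 = [[1,1],[1,0]]
Q^2 = (Q^1)² = [[2,1],[1,1]]
Q^5 = (Q^2)²·Q = [[8,5],[5,3]]
Q^11 = (Q^5)²·Q = [[144,89],[89,55]]
Q^23 = (Q^11)²·Q = [[63,727],[727,71]]
Q^47 = (Q^23)²·Q = [[21,358],[358,398]]
Q^94 = (Q^47)² = [[715,62],[62,653]]
Q^189 = (Q^94)²·Q = [[125,569],[569,291]]
Q^378 = (Q^189)² = [[551,34],[34,517]]
F_378 mod 735 = Q^378[0][1] = 34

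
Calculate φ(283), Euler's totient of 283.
282

283 = 283
φ(n) = n × ∏(1 - 1/p) for each prime p dividing n
φ(283) = 283 × (1 - 1/283) = 282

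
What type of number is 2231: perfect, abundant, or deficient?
deficient

Proper divisors of 2231: sum = 1 + 23 + 97 = 121
Since 121 < 2231, 2231 is deficient.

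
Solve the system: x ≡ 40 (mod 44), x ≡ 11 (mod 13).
128

Using Chinese Remainder Theorem:
M = 44 × 13 = 572
M1 = 13, M2 = 44
y1 = 13^(-1) mod 44 = 17
y2 = 44^(-1) mod 13 = 8
x = (40×13×17 + 11×44×8) mod 572 = 128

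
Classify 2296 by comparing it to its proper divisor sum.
abundant

Proper divisors of 2296: sum = 1 + 2 + 4 + 7 + 8 + 14 + 28 + 41 + 56 + 82 + 164 + 287 + 328 + 574 + 1148 = 2744
Since 2744 > 2296, 2296 is abundant.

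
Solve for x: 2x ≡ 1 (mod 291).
146

gcd(2, 291) = 1, so the inverse exists.
Extended Euclidean algorithm on (291, 2):
291 = 145 × 2 + 1  ⟹  1 = (1)·291 + (-145)·2
So (-145)·2 ≡ 1 (mod 291), i.e. 2^(-1) ≡ -145 ≡ 146 (mod 291).
Check: 2 × 146 = 292 ≡ 1 (mod 291)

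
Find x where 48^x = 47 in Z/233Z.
35

Baby-step giant-step with step n = ⌈√233⌉ = 16.
Baby steps 48^j mod 233 (j:value) for j=0..15: 0:1, 1:48, 2:207, 3:150, 4:210, 5:61, 6:132, 7:45, 8:63, 9:228, 10:226, 11:130, 12:182, 13:115, 14:161, 15:39.
Giant-step multiplier: 48^(-16) ≡ 48^(232-16) = 48^216 ≡ 204 (mod 233).
Giant steps γ_i = 47·204^i mod 233: γ_0=47, γ_1=35, γ_2=150 (in table at j=3).
x = i·n + j = 2·16 + 3 = 35.
Check: 48^35 ≡ 47 (mod 233).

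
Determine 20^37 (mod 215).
5

Repeated squaring. Binary of 37 = 100101.
20^1 ≡ 20 (mod 215); 20^2 ≡ 185 (mod 215); 20^4 ≡ 40 (mod 215); 20^8 ≡ 95 (mod 215); 20^16 ≡ 210 (mod 215); 20^32 ≡ 25 (mod 215)
20^37 = 20^1 × 20^4 × 20^32 ≡ 5 (mod 215)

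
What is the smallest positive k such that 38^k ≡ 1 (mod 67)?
6

67 is prime, so ord(38) divides φ(67) = 66.
Divisors of 66: 1, 2, 3, 6, 11, 22, 33, 66.
Repeated squaring: 38^1 ≡ 38, 38^2 ≡ 37, 38^4 ≡ 29, 38^8 ≡ 37, 38^16 ≡ 29, 38^32 ≡ 37, 38^64 ≡ 29 (mod 67).
Test 38^d mod 67 for each divisor d in increasing order:
38^1 ≡ 38
38^2 ≡ 37
38^3 = 38^2·38^1 ≡ 66
38^6 = 38^4·38^2 ≡ 1  ← first divisor giving 1
The order is 6.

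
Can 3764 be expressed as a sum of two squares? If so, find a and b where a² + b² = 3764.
20² + 58² (a=20, b=58)

Factorization: 3764 = 2^2 × 941
By Fermat: n is sum of two squares iff every prime p ≡ 3 (mod 4) appears to even power.
All primes ≡ 3 (mod 4) appear to even power.
Search a = 0, 1, 2, … for 3764 - a² a perfect square: first hit at a = 20: 3764 - 400 = 3364 = 58².
3764 = 20² + 58² = 400 + 3364 ✓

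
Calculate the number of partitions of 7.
15

p(n) counts ways to write n as a sum of positive integers (order ignored).
Examples: 7; 6 + 1; 5 + 2; 5 + 1 + 1; 4 + 3; ... (15 total)
p(7) = 15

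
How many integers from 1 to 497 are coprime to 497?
420

497 = 7 × 71
φ(n) = n × ∏(1 - 1/p) for each prime p dividing n
φ(497) = 497 × (1 - 1/7) × (1 - 1/71) = 420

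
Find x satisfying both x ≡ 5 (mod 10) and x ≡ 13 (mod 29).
245

Using Chinese Remainder Theorem:
M = 10 × 29 = 290
M1 = 29, M2 = 10
y1 = 29^(-1) mod 10 = 9
y2 = 10^(-1) mod 29 = 3
x = (5×29×9 + 13×10×3) mod 290 = 245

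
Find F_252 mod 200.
24

Matrix identity: Q^n = [[F_(n+1), F_n], [F_n, F_(n-1)]] with Q = [[1,1],[1,0]].
n = 252 = 11111100₂. Square-and-multiply, entries mod 200:
Q^1 = [[1,1],[1,0]]
Q^3 = (Q^1)²·Q = [[3,2],[2,1]]
Q^7 = (Q^3)²·Q = [[21,13],[13,8]]
Q^15 = (Q^7)²·Q = [[187,10],[10,177]]
Q^31 = (Q^15)²·Q = [[109,69],[69,40]]
Q^63 = (Q^31)²·Q = [[123,42],[42,81]]
Q^126 = (Q^63)² = [[93,168],[168,125]]
Q^252 = (Q^126)² = [[73,24],[24,49]]
F_252 mod 200 = Q^252[0][1] = 24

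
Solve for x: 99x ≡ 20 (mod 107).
x ≡ 51 (mod 107)

gcd(99, 107) = 1, which divides 20, so solutions exist.
Find 99^(-1) mod 107 by the extended Euclidean algorithm:
107 = 1 × 99 + 8  ⟹  8 = (1)·107 + (-1)·99
99 = 12 × 8 + 3  ⟹  3 = (-12)·107 + (13)·99
8 = 2 × 3 + 2  ⟹  2 = (25)·107 + (-27)·99
3 = 1 × 2 + 1  ⟹  1 = (-37)·107 + (40)·99
So (40)·99 ≡ 1 (mod 107), i.e. 99^(-1) ≡ 40 (mod 107).
x ≡ 40 × 20 = 800 ≡ 51 (mod 107).
Check: 99 × 51 = 5049 ≡ 20 (mod 107).
Unique solution: x ≡ 51 (mod 107)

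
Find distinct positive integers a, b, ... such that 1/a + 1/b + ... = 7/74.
1/11 + 1/272 + 1/110704

Greedy algorithm:
7/74: ceiling(74/7) = 11, use 1/11
3/814: ceiling(814/3) = 272, use 1/272
1/110704: ceiling(110704/1) = 110704, use 1/110704
Result: 7/74 = 1/11 + 1/272 + 1/110704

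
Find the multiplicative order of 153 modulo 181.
180

181 is prime, so ord(153) divides φ(181) = 180.
Divisors of 180: 1, 2, 3, 4, 5, 6, 9, 10, 12, 15, 18, 20, 30, 36, 45, 60, 90, 180.
Repeated squaring: 153^1 ≡ 153, 153^2 ≡ 60, 153^4 ≡ 161, 153^8 ≡ 38, 153^16 ≡ 177, 153^32 ≡ 16, 153^64 ≡ 75, 153^128 ≡ 14 (mod 181).
Test 153^d mod 181 for each divisor d in increasing order:
153^1 ≡ 153
153^2 ≡ 60
153^3 = 153^2·153^1 ≡ 130
153^4 ≡ 161
153^5 = 153^4·153^1 ≡ 17
153^6 = 153^4·153^2 ≡ 67
153^9 = 153^8·153^1 ≡ 22
153^10 = 153^8·153^2 ≡ 108
153^12 = 153^8·153^4 ≡ 145
153^15 = 153^8·153^4·153^2·153^1 ≡ 26
153^18 = 153^16·153^2 ≡ 122
153^20 = 153^16·153^4 ≡ 80
153^30 = 153^16·153^8·153^4·153^2 ≡ 133
153^36 = 153^32·153^4 ≡ 42
153^45 = 153^32·153^8·153^4·153^1 ≡ 19
153^60 = 153^32·153^16·153^8·153^4 ≡ 132
153^90 = 153^64·153^16·153^8·153^2 ≡ 180
153^180 = 153^128·153^32·153^16·153^4 ≡ 1  ← first divisor giving 1
The order is 180.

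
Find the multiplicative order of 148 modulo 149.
2

149 is prime, so ord(148) divides φ(149) = 148.
Divisors of 148: 1, 2, 4, 37, 74, 148.
Repeated squaring: 148^1 ≡ 148, 148^2 ≡ 1, 148^4 ≡ 1, 148^8 ≡ 1, 148^16 ≡ 1, 148^32 ≡ 1, 148^64 ≡ 1, 148^128 ≡ 1 (mod 149).
Test 148^d mod 149 for each divisor d in increasing order:
148^1 ≡ 148
148^2 ≡ 1  ← first divisor giving 1
The order is 2.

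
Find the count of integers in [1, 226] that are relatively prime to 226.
112

226 = 2 × 113
φ(n) = n × ∏(1 - 1/p) for each prime p dividing n
φ(226) = 226 × (1 - 1/2) × (1 - 1/113) = 112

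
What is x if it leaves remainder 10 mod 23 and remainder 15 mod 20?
355

Using Chinese Remainder Theorem:
M = 23 × 20 = 460
M1 = 20, M2 = 23
y1 = 20^(-1) mod 23 = 15
y2 = 23^(-1) mod 20 = 7
x = (10×20×15 + 15×23×7) mod 460 = 355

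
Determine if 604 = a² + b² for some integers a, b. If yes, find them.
Not possible

Factorization: 604 = 2^2 × 151
By Fermat: n is sum of two squares iff every prime p ≡ 3 (mod 4) appears to even power.
Prime(s) ≡ 3 (mod 4) with odd exponent: [(151, 1)]
Therefore 604 cannot be expressed as a² + b².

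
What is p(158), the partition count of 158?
88751778802

p(n) counts ways to write n as a sum of positive integers (order ignored).
Euler's pentagonal recurrence: p(k) = p(k-1) + p(k-2) - p(k-5) - p(k-7) + p(k-12) + p(k-15) - ... (offsets j(3j∓1)/2, signs ++--, p(0)=1, p(<0)=0).
DP table for k = 0..157: p(0)=1, p(1)=1, p(2)=2, p(3)=3, p(4)=5, p(5)=7, p(6)=11, p(7)=15, p(8)=22, p(9)=30, p(10)=42, p(11)=56, p(12)=77, p(13)=101, p(14)=135, p(15)=176, p(16)=231, p(17)=297, p(18)=385, p(19)=490, p(20)=627, p(21)=792, p(22)=1002, p(23)=1255, p(24)=1575, p(25)=1958, p(26)=2436, p(27)=3010, p(28)=3718, p(29)=4565, p(30)=5604, p(31)=6842, p(32)=8349, p(33)=10143, p(34)=12310, p(35)=14883, p(36)=17977, p(37)=21637, p(38)=26015, p(39)=31185, p(40)=37338, p(41)=44583, p(42)=53174, p(43)=63261, p(44)=75175, p(45)=89134, p(46)=105558, p(47)=124754, p(48)=147273, p(49)=173525, p(50)=204226, p(51)=239943, p(52)=281589, p(53)=329931, p(54)=386155, p(55)=451276, p(56)=526823, p(57)=614154, p(58)=715220, p(59)=831820, p(60)=966467, p(61)=1121505, p(62)=1300156, p(63)=1505499, p(64)=1741630, p(65)=2012558, p(66)=2323520, p(67)=2679689, p(68)=3087735, p(69)=3554345, p(70)=4087968, p(71)=4697205, p(72)=5392783, p(73)=6185689, p(74)=7089500, p(75)=8118264, p(76)=9289091, p(77)=10619863, p(78)=12132164, p(79)=13848650, p(80)=15796476, p(81)=18004327, p(82)=20506255, p(83)=23338469, p(84)=26543660, p(85)=30167357, p(86)=34262962, p(87)=38887673, p(88)=44108109, p(89)=49995925, p(90)=56634173, p(91)=64112359, p(92)=72533807, p(93)=82010177, p(94)=92669720, p(95)=104651419, p(96)=118114304, p(97)=133230930, p(98)=150198136, p(99)=169229875, p(100)=190569292, p(101)=214481126, p(102)=241265379, p(103)=271248950, p(104)=304801365, p(105)=342325709, p(106)=384276336, p(107)=431149389, p(108)=483502844, p(109)=541946240, p(110)=607163746, p(111)=679903203, p(112)=761002156, p(113)=851376628, p(114)=952050665, p(115)=1064144451, p(116)=1188908248, p(117)=1327710076, p(118)=1482074143, p(119)=1653668665, p(120)=1844349560, p(121)=2056148051, p(122)=2291320912, p(123)=2552338241, p(124)=2841940500, p(125)=3163127352, p(126)=3519222692, p(127)=3913864295, p(128)=4351078600, p(129)=4835271870, p(130)=5371315400, p(131)=5964539504, p(132)=6620830889, p(133)=7346629512, p(134)=8149040695, p(135)=9035836076, p(136)=10015581680, p(137)=11097645016, p(138)=12292341831, p(139)=13610949895, p(140)=15065878135, p(141)=16670689208, p(142)=18440293320, p(143)=20390982757, p(144)=22540654445, p(145)=24908858009, p(146)=27517052599, p(147)=30388671978, p(148)=33549419497, p(149)=37027355200, p(150)=40853235313, p(151)=45060624582, p(152)=49686288421, p(153)=54770336324, p(154)=60356673280, p(155)=66493182097, p(156)=73232243759, p(157)=80630964769.
Final step: p(158) = p(157) + p(156) - p(153) - p(151) + p(146) + p(143) - p(136) - p(132) + p(123) + p(118) - p(107) - p(101) + p(88) + p(81) - p(66) - p(58) + p(41) + p(32) - p(13) - p(3)
= 80630964769 + 73232243759 - 54770336324 - 45060624582 + 27517052599 + 20390982757 - 10015581680 - 6620830889 + 2552338241 + 1482074143 - 431149389 - 214481126 + 44108109 + 18004327 - 2323520 - 715220 + 44583 + 8349 - 101 - 3
= 88751778802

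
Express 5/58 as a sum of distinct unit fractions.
1/12 + 1/348

Greedy algorithm:
5/58: ceiling(58/5) = 12, use 1/12
1/348: ceiling(348/1) = 348, use 1/348
Result: 5/58 = 1/12 + 1/348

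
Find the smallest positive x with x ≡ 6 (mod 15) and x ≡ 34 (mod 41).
321

Using Chinese Remainder Theorem:
M = 15 × 41 = 615
M1 = 41, M2 = 15
y1 = 41^(-1) mod 15 = 11
y2 = 15^(-1) mod 41 = 11
x = (6×41×11 + 34×15×11) mod 615 = 321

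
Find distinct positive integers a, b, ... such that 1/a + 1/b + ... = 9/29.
1/4 + 1/17 + 1/658 + 1/648788

Greedy algorithm:
9/29: ceiling(29/9) = 4, use 1/4
7/116: ceiling(116/7) = 17, use 1/17
3/1972: ceiling(1972/3) = 658, use 1/658
1/648788: ceiling(648788/1) = 648788, use 1/648788
Result: 9/29 = 1/4 + 1/17 + 1/658 + 1/648788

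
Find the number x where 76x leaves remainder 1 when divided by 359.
137

gcd(76, 359) = 1, so the inverse exists.
Extended Euclidean algorithm on (359, 76):
359 = 4 × 76 + 55  ⟹  55 = (1)·359 + (-4)·76
76 = 1 × 55 + 21  ⟹  21 = (-1)·359 + (5)·76
55 = 2 × 21 + 13  ⟹  13 = (3)·359 + (-14)·76
21 = 1 × 13 + 8  ⟹  8 = (-4)·359 + (19)·76
13 = 1 × 8 + 5  ⟹  5 = (7)·359 + (-33)·76
8 = 1 × 5 + 3  ⟹  3 = (-11)·359 + (52)·76
5 = 1 × 3 + 2  ⟹  2 = (18)·359 + (-85)·76
3 = 1 × 2 + 1  ⟹  1 = (-29)·359 + (137)·76
So (137)·76 ≡ 1 (mod 359), i.e. 76^(-1) ≡ 137 (mod 359).
Check: 76 × 137 = 10412 ≡ 1 (mod 359)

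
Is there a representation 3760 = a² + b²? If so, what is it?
Not possible

Factorization: 3760 = 2^4 × 5 × 47
By Fermat: n is sum of two squares iff every prime p ≡ 3 (mod 4) appears to even power.
Prime(s) ≡ 3 (mod 4) with odd exponent: [(47, 1)]
Therefore 3760 cannot be expressed as a² + b².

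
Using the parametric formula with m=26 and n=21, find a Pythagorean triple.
(235, 1092, 1117)

Euclid's formula: a = m² - n², b = 2mn, c = m² + n²
m = 26, n = 21
a = 26² - 21² = 676 - 441 = 235
b = 2 × 26 × 21 = 1092
c = 26² + 21² = 676 + 441 = 1117
Verification: 235² + 1092² = 55225 + 1192464 = 1247689 = 1117² ✓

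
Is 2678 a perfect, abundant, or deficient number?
deficient

Proper divisors of 2678: sum = 1 + 2 + 13 + 26 + 103 + 206 + 1339 = 1690
Since 1690 < 2678, 2678 is deficient.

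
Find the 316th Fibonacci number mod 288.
147

Matrix identity: Q^n = [[F_(n+1), F_n], [F_n, F_(n-1)]] with Q = [[1,1],[1,0]].
n = 316 = 100111100₂. Square-and-multiply, entries mod 288:
Q^1 = [[1,1],[1,0]]
Q^2 = (Q^1)² = [[2,1],[1,1]]
Q^4 = (Q^2)² = [[5,3],[3,2]]
Q^9 = (Q^4)²·Q = [[55,34],[34,21]]
Q^19 = (Q^9)²·Q = [[141,149],[149,280]]
Q^39 = (Q^19)²·Q = [[267,34],[34,233]]
Q^79 = (Q^39)²·Q = [[165,157],[157,8]]
Q^158 = (Q^79)² = [[34,89],[89,233]]
Q^316 = (Q^158)² = [[149,147],[147,2]]
F_316 mod 288 = Q^316[0][1] = 147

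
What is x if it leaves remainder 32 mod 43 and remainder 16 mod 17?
118

Using Chinese Remainder Theorem:
M = 43 × 17 = 731
M1 = 17, M2 = 43
y1 = 17^(-1) mod 43 = 38
y2 = 43^(-1) mod 17 = 2
x = (32×17×38 + 16×43×2) mod 731 = 118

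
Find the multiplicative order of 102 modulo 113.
56

113 is prime, so ord(102) divides φ(113) = 112.
Divisors of 112: 1, 2, 4, 7, 8, 14, 16, 28, 56, 112.
Repeated squaring: 102^1 ≡ 102, 102^2 ≡ 8, 102^4 ≡ 64, 102^8 ≡ 28, 102^16 ≡ 106, 102^32 ≡ 49, 102^64 ≡ 28 (mod 113).
Test 102^d mod 113 for each divisor d in increasing order:
102^1 ≡ 102
102^2 ≡ 8
102^4 ≡ 64
102^7 = 102^4·102^2·102^1 ≡ 18
102^8 ≡ 28
102^14 = 102^8·102^4·102^2 ≡ 98
102^16 ≡ 106
102^28 = 102^16·102^8·102^4 ≡ 112
102^56 = 102^32·102^16·102^8 ≡ 1  ← first divisor giving 1
The order is 56.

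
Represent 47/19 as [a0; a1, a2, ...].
[2; 2, 9]

Euclidean algorithm steps:
47 = 2 × 19 + 9
19 = 2 × 9 + 1
9 = 9 × 1 + 0
Continued fraction: [2; 2, 9]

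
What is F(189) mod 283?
157

Matrix identity: Q^n = [[F_(n+1), F_n], [F_n, F_(n-1)]] with Q = [[1,1],[1,0]].
n = 189 = 10111101₂. Square-and-multiply, entries mod 283:
Q^1 = [[1,1],[1,0]]
Q^2 = (Q^1)² = [[2,1],[1,1]]
Q^5 = (Q^2)²·Q = [[8,5],[5,3]]
Q^11 = (Q^5)²·Q = [[144,89],[89,55]]
Q^23 = (Q^11)²·Q = [[239,74],[74,165]]
Q^47 = (Q^23)²·Q = [[235,54],[54,181]]
Q^94 = (Q^47)² = [[126,107],[107,19]]
Q^189 = (Q^94)²·Q = [[107,157],[157,233]]
F_189 mod 283 = Q^189[0][1] = 157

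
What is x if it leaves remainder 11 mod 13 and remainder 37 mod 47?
37

Using Chinese Remainder Theorem:
M = 13 × 47 = 611
M1 = 47, M2 = 13
y1 = 47^(-1) mod 13 = 5
y2 = 13^(-1) mod 47 = 29
x = (11×47×5 + 37×13×29) mod 611 = 37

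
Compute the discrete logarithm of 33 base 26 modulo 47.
39

Baby-step giant-step with step n = ⌈√47⌉ = 7.
Baby steps 26^j mod 47 (j:value) for j=0..6: 0:1, 1:26, 2:18, 3:45, 4:42, 5:11, 6:4.
Giant-step multiplier: 26^(-7) ≡ 26^(46-7) = 26^39 ≡ 33 (mod 47).
Giant steps γ_i = 33·33^i mod 47: γ_0=33, γ_1=8, γ_2=29, γ_3=17, γ_4=44, γ_5=42 (in table at j=4).
x = i·n + j = 5·7 + 4 = 39.
Check: 26^39 ≡ 33 (mod 47).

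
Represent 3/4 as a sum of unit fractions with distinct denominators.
1/2 + 1/4

Greedy algorithm:
3/4: ceiling(4/3) = 2, use 1/2
1/4: ceiling(4/1) = 4, use 1/4
Result: 3/4 = 1/2 + 1/4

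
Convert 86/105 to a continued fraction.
[0; 1, 4, 1, 1, 9]

Euclidean algorithm steps:
86 = 0 × 105 + 86
105 = 1 × 86 + 19
86 = 4 × 19 + 10
19 = 1 × 10 + 9
10 = 1 × 9 + 1
9 = 9 × 1 + 0
Continued fraction: [0; 1, 4, 1, 1, 9]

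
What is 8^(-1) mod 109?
41

gcd(8, 109) = 1, so the inverse exists.
Extended Euclidean algorithm on (109, 8):
109 = 13 × 8 + 5  ⟹  5 = (1)·109 + (-13)·8
8 = 1 × 5 + 3  ⟹  3 = (-1)·109 + (14)·8
5 = 1 × 3 + 2  ⟹  2 = (2)·109 + (-27)·8
3 = 1 × 2 + 1  ⟹  1 = (-3)·109 + (41)·8
So (41)·8 ≡ 1 (mod 109), i.e. 8^(-1) ≡ 41 (mod 109).
Check: 8 × 41 = 328 ≡ 1 (mod 109)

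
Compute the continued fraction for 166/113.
[1; 2, 7, 1, 1, 3]

Euclidean algorithm steps:
166 = 1 × 113 + 53
113 = 2 × 53 + 7
53 = 7 × 7 + 4
7 = 1 × 4 + 3
4 = 1 × 3 + 1
3 = 3 × 1 + 0
Continued fraction: [1; 2, 7, 1, 1, 3]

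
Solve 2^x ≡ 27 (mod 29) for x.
15

Baby-step giant-step with step n = ⌈√29⌉ = 6.
Baby steps 2^j mod 29 (j:value) for j=0..5: 0:1, 1:2, 2:4, 3:8, 4:16, 5:3.
Giant-step multiplier: 2^(-6) ≡ 2^(28-6) = 2^22 ≡ 5 (mod 29).
Giant steps γ_i = 27·5^i mod 29: γ_0=27, γ_1=19, γ_2=8 (in table at j=3).
x = i·n + j = 2·6 + 3 = 15.
Check: 2^15 ≡ 27 (mod 29).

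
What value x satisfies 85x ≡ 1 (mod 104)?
93

gcd(85, 104) = 1, so the inverse exists.
Extended Euclidean algorithm on (104, 85):
104 = 1 × 85 + 19  ⟹  19 = (1)·104 + (-1)·85
85 = 4 × 19 + 9  ⟹  9 = (-4)·104 + (5)·85
19 = 2 × 9 + 1  ⟹  1 = (9)·104 + (-11)·85
So (-11)·85 ≡ 1 (mod 104), i.e. 85^(-1) ≡ -11 ≡ 93 (mod 104).
Check: 85 × 93 = 7905 ≡ 1 (mod 104)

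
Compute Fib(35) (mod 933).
95

Matrix identity: Q^n = [[F_(n+1), F_n], [F_n, F_(n-1)]] with Q = [[1,1],[1,0]].
n = 35 = 100011₂. Square-and-multiply, entries mod 933:
Q^1 = [[1,1],[1,0]]
Q^2 = (Q^1)² = [[2,1],[1,1]]
Q^4 = (Q^2)² = [[5,3],[3,2]]
Q^8 = (Q^4)² = [[34,21],[21,13]]
Q^17 = (Q^8)²·Q = [[718,664],[664,54]]
Q^35 = (Q^17)²·Q = [[486,95],[95,391]]
F_35 mod 933 = Q^35[0][1] = 95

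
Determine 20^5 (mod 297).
122

Repeated squaring. Binary of 5 = 101.
20^1 ≡ 20 (mod 297); 20^2 ≡ 103 (mod 297); 20^4 ≡ 214 (mod 297)
20^5 = 20^1 × 20^4 ≡ 122 (mod 297)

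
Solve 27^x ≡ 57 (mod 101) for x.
95

Baby-step giant-step with step n = ⌈√101⌉ = 11.
Baby steps 27^j mod 101 (j:value) for j=0..10: 0:1, 1:27, 2:22, 3:89, 4:80, 5:39, 6:43, 7:50, 8:37, 9:90, 10:6.
Giant-step multiplier: 27^(-11) ≡ 27^(100-11) = 27^89 ≡ 53 (mod 101).
Giant steps γ_i = 57·53^i mod 101: γ_0=57, γ_1=92, γ_2=28, γ_3=70, γ_4=74, γ_5=84, γ_6=8, γ_7=20, γ_8=50 (in table at j=7).
x = i·n + j = 8·11 + 7 = 95.
Check: 27^95 ≡ 57 (mod 101).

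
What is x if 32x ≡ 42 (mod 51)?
x ≡ 30 (mod 51)

gcd(32, 51) = 1, which divides 42, so solutions exist.
Find 32^(-1) mod 51 by the extended Euclidean algorithm:
51 = 1 × 32 + 19  ⟹  19 = (1)·51 + (-1)·32
32 = 1 × 19 + 13  ⟹  13 = (-1)·51 + (2)·32
19 = 1 × 13 + 6  ⟹  6 = (2)·51 + (-3)·32
13 = 2 × 6 + 1  ⟹  1 = (-5)·51 + (8)·32
So (8)·32 ≡ 1 (mod 51), i.e. 32^(-1) ≡ 8 (mod 51).
x ≡ 8 × 42 = 336 ≡ 30 (mod 51).
Check: 32 × 30 = 960 ≡ 42 (mod 51).
Unique solution: x ≡ 30 (mod 51)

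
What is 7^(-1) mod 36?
31

gcd(7, 36) = 1, so the inverse exists.
Extended Euclidean algorithm on (36, 7):
36 = 5 × 7 + 1  ⟹  1 = (1)·36 + (-5)·7
So (-5)·7 ≡ 1 (mod 36), i.e. 7^(-1) ≡ -5 ≡ 31 (mod 36).
Check: 7 × 31 = 217 ≡ 1 (mod 36)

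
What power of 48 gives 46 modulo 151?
35

Baby-step giant-step with step n = ⌈√151⌉ = 13.
Baby steps 48^j mod 151 (j:value) for j=0..12: 0:1, 1:48, 2:39, 3:60, 4:11, 5:75, 6:127, 7:56, 8:121, 9:70, 10:38, 11:12, 12:123.
Giant-step multiplier: 48^(-13) ≡ 48^(150-13) = 48^137 ≡ 141 (mod 151).
Giant steps γ_i = 46·141^i mod 151: γ_0=46, γ_1=144, γ_2=70 (in table at j=9).
x = i·n + j = 2·13 + 9 = 35.
Check: 48^35 ≡ 46 (mod 151).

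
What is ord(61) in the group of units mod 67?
66

67 is prime, so ord(61) divides φ(67) = 66.
Divisors of 66: 1, 2, 3, 6, 11, 22, 33, 66.
Repeated squaring: 61^1 ≡ 61, 61^2 ≡ 36, 61^4 ≡ 23, 61^8 ≡ 60, 61^16 ≡ 49, 61^32 ≡ 56, 61^64 ≡ 54 (mod 67).
Test 61^d mod 67 for each divisor d in increasing order:
61^1 ≡ 61
61^2 ≡ 36
61^3 = 61^2·61^1 ≡ 52
61^6 = 61^4·61^2 ≡ 24
61^11 = 61^8·61^2·61^1 ≡ 38
61^22 = 61^16·61^4·61^2 ≡ 37
61^33 = 61^32·61^1 ≡ 66
61^66 = 61^64·61^2 ≡ 1  ← first divisor giving 1
The order is 66.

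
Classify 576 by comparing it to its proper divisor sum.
abundant

Proper divisors of 576: sum = 1 + 2 + 3 + 4 + 6 + 8 + 9 + 12 + ... + 96 + 144 + 192 + 288 (20 divisors) = 1075
Since 1075 > 576, 576 is abundant.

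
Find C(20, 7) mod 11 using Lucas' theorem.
3

Using Lucas' theorem:
Write n=20 and k=7 in base 11:
n in base 11: [1, 9]
k in base 11: [0, 7]
C(20,7) mod 11 = ∏ C(n_i, k_i) mod 11
Digit binomials (mod 11): C(1,0) = 1; C(9,7) = 36 ≡ 3
Product: 1 × 3 = 3 ≡ 3 (mod 11)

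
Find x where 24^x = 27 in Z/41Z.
25

Baby-step giant-step with step n = ⌈√41⌉ = 7.
Baby steps 24^j mod 41 (j:value) for j=0..6: 0:1, 1:24, 2:2, 3:7, 4:4, 5:14, 6:8.
Giant-step multiplier: 24^(-7) ≡ 24^(40-7) = 24^33 ≡ 22 (mod 41).
Giant steps γ_i = 27·22^i mod 41: γ_0=27, γ_1=20, γ_2=30, γ_3=4 (in table at j=4).
x = i·n + j = 3·7 + 4 = 25.
Check: 24^25 ≡ 27 (mod 41).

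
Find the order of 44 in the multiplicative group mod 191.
190

191 is prime, so ord(44) divides φ(191) = 190.
Divisors of 190: 1, 2, 5, 10, 19, 38, 95, 190.
Repeated squaring: 44^1 ≡ 44, 44^2 ≡ 26, 44^4 ≡ 103, 44^8 ≡ 104, 44^16 ≡ 120, 44^32 ≡ 75, 44^64 ≡ 86, 44^128 ≡ 138 (mod 191).
Test 44^d mod 191 for each divisor d in increasing order:
44^1 ≡ 44
44^2 ≡ 26
44^5 = 44^4·44^1 ≡ 139
44^10 = 44^8·44^2 ≡ 30
44^19 = 44^16·44^2·44^1 ≡ 142
44^38 = 44^32·44^4·44^2 ≡ 109
44^95 = 44^64·44^16·44^8·44^4·44^2·44^1 ≡ 190
44^190 = 44^128·44^32·44^16·44^8·44^4·44^2 ≡ 1  ← first divisor giving 1
The order is 190.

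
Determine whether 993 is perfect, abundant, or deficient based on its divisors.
deficient

Proper divisors of 993: sum = 1 + 3 + 331 = 335
Since 335 < 993, 993 is deficient.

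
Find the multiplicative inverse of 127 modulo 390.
43

gcd(127, 390) = 1, so the inverse exists.
Extended Euclidean algorithm on (390, 127):
390 = 3 × 127 + 9  ⟹  9 = (1)·390 + (-3)·127
127 = 14 × 9 + 1  ⟹  1 = (-14)·390 + (43)·127
So (43)·127 ≡ 1 (mod 390), i.e. 127^(-1) ≡ 43 (mod 390).
Check: 127 × 43 = 5461 ≡ 1 (mod 390)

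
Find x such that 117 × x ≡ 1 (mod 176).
173

gcd(117, 176) = 1, so the inverse exists.
Extended Euclidean algorithm on (176, 117):
176 = 1 × 117 + 59  ⟹  59 = (1)·176 + (-1)·117
117 = 1 × 59 + 58  ⟹  58 = (-1)·176 + (2)·117
59 = 1 × 58 + 1  ⟹  1 = (2)·176 + (-3)·117
So (-3)·117 ≡ 1 (mod 176), i.e. 117^(-1) ≡ -3 ≡ 173 (mod 176).
Check: 117 × 173 = 20241 ≡ 1 (mod 176)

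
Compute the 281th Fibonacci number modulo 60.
1

Matrix identity: Q^n = [[F_(n+1), F_n], [F_n, F_(n-1)]] with Q = [[1,1],[1,0]].
n = 281 = 100011001₂. Square-and-multiply, entries mod 60:
Q^1 = [[1,1],[1,0]]
Q^2 = (Q^1)² = [[2,1],[1,1]]
Q^4 = (Q^2)² = [[5,3],[3,2]]
Q^8 = (Q^4)² = [[34,21],[21,13]]
Q^17 = (Q^8)²·Q = [[4,37],[37,27]]
Q^35 = (Q^17)²·Q = [[12,5],[5,7]]
Q^70 = (Q^35)² = [[49,35],[35,14]]
Q^140 = (Q^70)² = [[26,45],[45,41]]
Q^281 = (Q^140)²·Q = [[16,1],[1,15]]
F_281 mod 60 = Q^281[0][1] = 1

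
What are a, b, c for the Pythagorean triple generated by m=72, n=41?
(3503, 5904, 6865)

Euclid's formula: a = m² - n², b = 2mn, c = m² + n²
m = 72, n = 41
a = 72² - 41² = 5184 - 1681 = 3503
b = 2 × 72 × 41 = 5904
c = 72² + 41² = 5184 + 1681 = 6865
Verification: 3503² + 5904² = 12271009 + 34857216 = 47128225 = 6865² ✓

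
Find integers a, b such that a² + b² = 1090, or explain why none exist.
1² + 33² (a=1, b=33)

Factorization: 1090 = 2 × 5 × 109
By Fermat: n is sum of two squares iff every prime p ≡ 3 (mod 4) appears to even power.
All primes ≡ 3 (mod 4) appear to even power.
Search a = 0, 1, 2, … for 1090 - a² a perfect square: first hit at a = 1: 1090 - 1 = 1089 = 33².
1090 = 1² + 33² = 1 + 1089 ✓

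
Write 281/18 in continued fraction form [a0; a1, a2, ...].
[15; 1, 1, 1, 1, 3]

Euclidean algorithm steps:
281 = 15 × 18 + 11
18 = 1 × 11 + 7
11 = 1 × 7 + 4
7 = 1 × 4 + 3
4 = 1 × 3 + 1
3 = 3 × 1 + 0
Continued fraction: [15; 1, 1, 1, 1, 3]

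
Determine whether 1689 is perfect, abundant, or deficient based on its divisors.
deficient

Proper divisors of 1689: sum = 1 + 3 + 563 = 567
Since 567 < 1689, 1689 is deficient.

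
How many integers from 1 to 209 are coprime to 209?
180

209 = 11 × 19
φ(n) = n × ∏(1 - 1/p) for each prime p dividing n
φ(209) = 209 × (1 - 1/11) × (1 - 1/19) = 180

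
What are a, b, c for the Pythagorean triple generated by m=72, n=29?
(4343, 4176, 6025)

Euclid's formula: a = m² - n², b = 2mn, c = m² + n²
m = 72, n = 29
a = 72² - 29² = 5184 - 841 = 4343
b = 2 × 72 × 29 = 4176
c = 72² + 29² = 5184 + 841 = 6025
Verification: 4343² + 4176² = 18861649 + 17438976 = 36300625 = 6025² ✓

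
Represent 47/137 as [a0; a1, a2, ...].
[0; 2, 1, 10, 1, 3]

Euclidean algorithm steps:
47 = 0 × 137 + 47
137 = 2 × 47 + 43
47 = 1 × 43 + 4
43 = 10 × 4 + 3
4 = 1 × 3 + 1
3 = 3 × 1 + 0
Continued fraction: [0; 2, 1, 10, 1, 3]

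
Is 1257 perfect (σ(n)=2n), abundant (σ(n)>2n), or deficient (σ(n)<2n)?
deficient

Proper divisors of 1257: sum = 1 + 3 + 419 = 423
Since 423 < 1257, 1257 is deficient.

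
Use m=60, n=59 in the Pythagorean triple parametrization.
(119, 7080, 7081)

Euclid's formula: a = m² - n², b = 2mn, c = m² + n²
m = 60, n = 59
a = 60² - 59² = 3600 - 3481 = 119
b = 2 × 60 × 59 = 7080
c = 60² + 59² = 3600 + 3481 = 7081
Verification: 119² + 7080² = 14161 + 50126400 = 50140561 = 7081² ✓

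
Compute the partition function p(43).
63261

p(n) counts ways to write n as a sum of positive integers (order ignored).
Euler's pentagonal recurrence: p(k) = p(k-1) + p(k-2) - p(k-5) - p(k-7) + p(k-12) + p(k-15) - ... (offsets j(3j∓1)/2, signs ++--, p(0)=1, p(<0)=0).
DP table for k = 0..42: p(0)=1, p(1)=1, p(2)=2, p(3)=3, p(4)=5, p(5)=7, p(6)=11, p(7)=15, p(8)=22, p(9)=30, p(10)=42, p(11)=56, p(12)=77, p(13)=101, p(14)=135, p(15)=176, p(16)=231, p(17)=297, p(18)=385, p(19)=490, p(20)=627, p(21)=792, p(22)=1002, p(23)=1255, p(24)=1575, p(25)=1958, p(26)=2436, p(27)=3010, p(28)=3718, p(29)=4565, p(30)=5604, p(31)=6842, p(32)=8349, p(33)=10143, p(34)=12310, p(35)=14883, p(36)=17977, p(37)=21637, p(38)=26015, p(39)=31185, p(40)=37338, p(41)=44583, p(42)=53174.
Final step: p(43) = p(42) + p(41) - p(38) - p(36) + p(31) + p(28) - p(21) - p(17) + p(8) + p(3)
= 53174 + 44583 - 26015 - 17977 + 6842 + 3718 - 792 - 297 + 22 + 3
= 63261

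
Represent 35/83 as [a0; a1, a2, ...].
[0; 2, 2, 1, 2, 4]

Euclidean algorithm steps:
35 = 0 × 83 + 35
83 = 2 × 35 + 13
35 = 2 × 13 + 9
13 = 1 × 9 + 4
9 = 2 × 4 + 1
4 = 4 × 1 + 0
Continued fraction: [0; 2, 2, 1, 2, 4]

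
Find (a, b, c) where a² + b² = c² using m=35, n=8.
(1161, 560, 1289)

Euclid's formula: a = m² - n², b = 2mn, c = m² + n²
m = 35, n = 8
a = 35² - 8² = 1225 - 64 = 1161
b = 2 × 35 × 8 = 560
c = 35² + 8² = 1225 + 64 = 1289
Verification: 1161² + 560² = 1347921 + 313600 = 1661521 = 1289² ✓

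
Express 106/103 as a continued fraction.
[1; 34, 3]

Euclidean algorithm steps:
106 = 1 × 103 + 3
103 = 34 × 3 + 1
3 = 3 × 1 + 0
Continued fraction: [1; 34, 3]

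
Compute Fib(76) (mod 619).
113

Matrix identity: Q^n = [[F_(n+1), F_n], [F_n, F_(n-1)]] with Q = [[1,1],[1,0]].
n = 76 = 1001100₂. Square-and-multiply, entries mod 619:
Q^1 = [[1,1],[1,0]]
Q^2 = (Q^1)² = [[2,1],[1,1]]
Q^4 = (Q^2)² = [[5,3],[3,2]]
Q^9 = (Q^4)²·Q = [[55,34],[34,21]]
Q^19 = (Q^9)²·Q = [[575,467],[467,108]]
Q^38 = (Q^19)² = [[280,176],[176,104]]
Q^76 = (Q^38)² = [[432,113],[113,319]]
F_76 mod 619 = Q^76[0][1] = 113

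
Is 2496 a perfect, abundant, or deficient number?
abundant

Proper divisors of 2496: sum = 1 + 2 + 3 + 4 + 6 + 8 + 12 + 13 + ... + 416 + 624 + 832 + 1248 (27 divisors) = 4616
Since 4616 > 2496, 2496 is abundant.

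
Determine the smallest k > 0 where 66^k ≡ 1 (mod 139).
69

139 is prime, so ord(66) divides φ(139) = 138.
Divisors of 138: 1, 2, 3, 6, 23, 46, 69, 138.
Repeated squaring: 66^1 ≡ 66, 66^2 ≡ 47, 66^4 ≡ 124, 66^8 ≡ 86, 66^16 ≡ 29, 66^32 ≡ 7, 66^64 ≡ 49, 66^128 ≡ 38 (mod 139).
Test 66^d mod 139 for each divisor d in increasing order:
66^1 ≡ 66
66^2 ≡ 47
66^3 = 66^2·66^1 ≡ 44
66^6 = 66^4·66^2 ≡ 129
66^23 = 66^16·66^4·66^2·66^1 ≡ 42
66^46 = 66^32·66^8·66^4·66^2 ≡ 96
66^69 = 66^64·66^4·66^1 ≡ 1  ← first divisor giving 1
The order is 69.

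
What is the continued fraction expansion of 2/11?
[0; 5, 2]

Euclidean algorithm steps:
2 = 0 × 11 + 2
11 = 5 × 2 + 1
2 = 2 × 1 + 0
Continued fraction: [0; 5, 2]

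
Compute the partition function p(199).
3646072432125

p(n) counts ways to write n as a sum of positive integers (order ignored).
Euler's pentagonal recurrence: p(k) = p(k-1) + p(k-2) - p(k-5) - p(k-7) + p(k-12) + p(k-15) - ... (offsets j(3j∓1)/2, signs ++--, p(0)=1, p(<0)=0).
DP table for k = 0..198: p(0)=1, p(1)=1, p(2)=2, p(3)=3, p(4)=5, p(5)=7, p(6)=11, p(7)=15, p(8)=22, p(9)=30, p(10)=42, p(11)=56, p(12)=77, p(13)=101, p(14)=135, p(15)=176, p(16)=231, p(17)=297, p(18)=385, p(19)=490, p(20)=627, p(21)=792, p(22)=1002, p(23)=1255, p(24)=1575, p(25)=1958, p(26)=2436, p(27)=3010, p(28)=3718, p(29)=4565, p(30)=5604, p(31)=6842, p(32)=8349, p(33)=10143, p(34)=12310, p(35)=14883, p(36)=17977, p(37)=21637, p(38)=26015, p(39)=31185, p(40)=37338, p(41)=44583, p(42)=53174, p(43)=63261, p(44)=75175, p(45)=89134, p(46)=105558, p(47)=124754, p(48)=147273, p(49)=173525, p(50)=204226, p(51)=239943, p(52)=281589, p(53)=329931, p(54)=386155, p(55)=451276, p(56)=526823, p(57)=614154, p(58)=715220, p(59)=831820, p(60)=966467, p(61)=1121505, p(62)=1300156, p(63)=1505499, p(64)=1741630, p(65)=2012558, p(66)=2323520, p(67)=2679689, p(68)=3087735, p(69)=3554345, p(70)=4087968, p(71)=4697205, p(72)=5392783, p(73)=6185689, p(74)=7089500, p(75)=8118264, p(76)=9289091, p(77)=10619863, p(78)=12132164, p(79)=13848650, p(80)=15796476, p(81)=18004327, p(82)=20506255, p(83)=23338469, p(84)=26543660, p(85)=30167357, p(86)=34262962, p(87)=38887673, p(88)=44108109, p(89)=49995925, p(90)=56634173, p(91)=64112359, p(92)=72533807, p(93)=82010177, p(94)=92669720, p(95)=104651419, p(96)=118114304, p(97)=133230930, p(98)=150198136, p(99)=169229875, p(100)=190569292, p(101)=214481126, p(102)=241265379, p(103)=271248950, p(104)=304801365, p(105)=342325709, p(106)=384276336, p(107)=431149389, p(108)=483502844, p(109)=541946240, p(110)=607163746, p(111)=679903203, p(112)=761002156, p(113)=851376628, p(114)=952050665, p(115)=1064144451, p(116)=1188908248, p(117)=1327710076, p(118)=1482074143, p(119)=1653668665, p(120)=1844349560, p(121)=2056148051, p(122)=2291320912, p(123)=2552338241, p(124)=2841940500, p(125)=3163127352, p(126)=3519222692, p(127)=3913864295, p(128)=4351078600, p(129)=4835271870, p(130)=5371315400, p(131)=5964539504, p(132)=6620830889, p(133)=7346629512, p(134)=8149040695, p(135)=9035836076, p(136)=10015581680, p(137)=11097645016, p(138)=12292341831, p(139)=13610949895, p(140)=15065878135, p(141)=16670689208, p(142)=18440293320, p(143)=20390982757, p(144)=22540654445, p(145)=24908858009, p(146)=27517052599, p(147)=30388671978, p(148)=33549419497, p(149)=37027355200, p(150)=40853235313, p(151)=45060624582, p(152)=49686288421, p(153)=54770336324, p(154)=60356673280, p(155)=66493182097, p(156)=73232243759, p(157)=80630964769, p(158)=88751778802, p(159)=97662728555, p(160)=107438159466, p(161)=118159068427, p(162)=129913904637, p(163)=142798995930, p(164)=156919475295, p(165)=172389800255, p(166)=189334822579, p(167)=207890420102, p(168)=228204732751, p(169)=250438925115, p(170)=274768617130, p(171)=301384802048, p(172)=330495499613, p(173)=362326859895, p(174)=397125074750, p(175)=435157697830, p(176)=476715857290, p(177)=522115831195, p(178)=571701605655, p(179)=625846753120, p(180)=684957390936, p(181)=749474411781, p(182)=819876908323, p(183)=896684817527, p(184)=980462880430, p(185)=1071823774337, p(186)=1171432692373, p(187)=1280011042268, p(188)=1398341745571, p(189)=1527273599625, p(190)=1667727404093, p(191)=1820701100652, p(192)=1987276856363, p(193)=2168627105469, p(194)=2366022741845, p(195)=2580840212973, p(196)=2814570987591, p(197)=3068829878530, p(198)=3345365983698.
Final step: p(199) = p(198) + p(197) - p(194) - p(192) + p(187) + p(184) - p(177) - p(173) + p(164) + p(159) - p(148) - p(142) + p(129) + p(122) - p(107) - p(99) + p(82) + p(73) - p(54) - p(44) + p(23) + p(12)
= 3345365983698 + 3068829878530 - 2366022741845 - 1987276856363 + 1280011042268 + 980462880430 - 522115831195 - 362326859895 + 156919475295 + 97662728555 - 33549419497 - 18440293320 + 4835271870 + 2291320912 - 431149389 - 169229875 + 20506255 + 6185689 - 386155 - 75175 + 1255 + 77
= 3646072432125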